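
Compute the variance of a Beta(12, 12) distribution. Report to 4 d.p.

0.0100

μ = 12/24 = 0.500000; Var = μ(1−μ)/(α+β+1) = 0.2500000/25 = 0.0100.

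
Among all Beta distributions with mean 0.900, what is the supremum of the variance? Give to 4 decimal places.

0.0900

Var = μ(1−μ)/(α+β+1), which approaches μ(1−μ) as α+β → 0.
So the supremum is μ(1−μ) = 0.900×0.100 = 0.0900.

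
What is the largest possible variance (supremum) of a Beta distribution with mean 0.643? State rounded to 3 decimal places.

0.230

For fixed mean μ the Beta variance is μ(1−μ)/(α+β+1), increasing as α+β decreases.
Its least upper bound (not attained) is μ(1−μ) = 0.643·0.357 = 0.230.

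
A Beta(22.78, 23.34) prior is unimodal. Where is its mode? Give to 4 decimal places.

The density x^(α−1)(1−x)^(β−1) is maximised at (α−1)/(α+β−2) = 21.78/44.12 = 0.4937.

0.4937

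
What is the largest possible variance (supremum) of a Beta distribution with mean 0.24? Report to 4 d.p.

Var = μ(1−μ)/(α+β+1), which approaches μ(1−μ) as α+β → 0.
So the supremum is μ(1−μ) = 0.24×0.76 = 0.1824.

0.1824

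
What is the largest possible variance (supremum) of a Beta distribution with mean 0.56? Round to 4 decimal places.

0.2464

Var = μ(1−μ)/(α+β+1), which approaches μ(1−μ) as α+β → 0.
So the supremum is μ(1−μ) = 0.56×0.44 = 0.2464.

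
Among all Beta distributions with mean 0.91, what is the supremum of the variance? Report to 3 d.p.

0.082

For fixed mean μ the Beta variance is μ(1−μ)/(α+β+1), increasing as α+β decreases.
Its least upper bound (not attained) is μ(1−μ) = 0.91·0.09 = 0.082.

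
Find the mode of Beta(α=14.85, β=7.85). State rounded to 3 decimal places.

0.669

The density x^(α−1)(1−x)^(β−1) is maximised at (α−1)/(α+β−2) = 13.85/20.70 = 0.669.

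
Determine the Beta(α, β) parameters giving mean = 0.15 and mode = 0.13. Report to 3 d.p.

α = 5.550, β = 31.450

Let s = α+β. Mean gives α = μs = 0.15s; mode gives (α−1)/(s−2) = 0.13.
Substituting: 0.15s − 1 = 0.13(s−2) = 0.13s − 0.26, so 0.02s = 0.74 and s = 37.0000.
Then α = 0.15×37.0000 = 5.550 and β = s−α = 31.450.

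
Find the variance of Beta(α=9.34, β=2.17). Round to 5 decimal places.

0.01223

Var = αβ/[(α+β)²(α+β+1)] = (9.34×2.17)/(11.51²×12.51) = 20.2678/1657.326051 = 0.01223.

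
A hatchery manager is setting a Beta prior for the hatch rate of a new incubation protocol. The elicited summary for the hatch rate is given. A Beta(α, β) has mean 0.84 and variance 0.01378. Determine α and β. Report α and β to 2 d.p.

α = 7.35, β = 1.40

Write ν = α+β; then α = μν and Var = μ(1−μ)/(ν+1).
ν = μ(1−μ)/Var − 1 = 0.1344/0.01378 − 1 = 8.7533.
α = 0.84·8.7533 = 7.35, β = 0.16·8.7533 = 1.40.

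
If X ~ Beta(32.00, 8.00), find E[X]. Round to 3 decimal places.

The Beta mean is α/(α+β) = 32.00/(32.00+8.00) = 0.800.

0.800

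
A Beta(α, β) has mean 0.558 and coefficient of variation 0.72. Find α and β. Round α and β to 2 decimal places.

α = 0.29, β = 0.23

Var = (CV·μ)² = (0.72×0.558)² = 0.161411.
α+β = μ(1−μ)/Var − 1 = 0.246636/0.161411 − 1 = 0.5280.
Thus α = 0.558·0.5280 = 0.29 and β = 0.442·0.5280 = 0.23.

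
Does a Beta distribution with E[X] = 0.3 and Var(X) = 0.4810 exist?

For any Beta, Var(X) < E[X]·(1−E[X]).
Here μ(1−μ) = 0.3×0.7 = 0.21, and 0.4810 ≥ 0.21.

No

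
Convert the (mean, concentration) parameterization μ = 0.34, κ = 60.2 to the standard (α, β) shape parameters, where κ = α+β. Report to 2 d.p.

α = 20.47, β = 39.73

Split κ in proportion μ : (1−μ): α = 0.34·60.2 = 20.47, β = 60.2 − 20.47 = 39.73.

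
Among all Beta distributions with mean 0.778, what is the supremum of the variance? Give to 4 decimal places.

For fixed mean μ the Beta variance is μ(1−μ)/(α+β+1), increasing as α+β decreases.
Its least upper bound (not attained) is μ(1−μ) = 0.778·0.222 = 0.1727.

0.1727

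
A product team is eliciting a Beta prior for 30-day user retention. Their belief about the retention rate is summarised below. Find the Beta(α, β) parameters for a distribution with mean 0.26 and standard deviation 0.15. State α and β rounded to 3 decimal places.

α = 1.963, β = 5.588

First σ² = 0.0225. Setting α = μn, β = (1−μ)n with n = α+β,
μ(1−μ)/(n+1) = 0.0225 ⇒ n+1 = 0.1924/0.0225 = 8.5511 ⇒ n = 7.5511.
Hence α = 0.26×7.5511 = 1.963, β = 0.74×7.5511 = 5.588.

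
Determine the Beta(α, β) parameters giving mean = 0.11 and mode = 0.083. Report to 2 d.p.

Let s = α+β. Mean gives α = μs = 0.11s; mode gives (α−1)/(s−2) = 0.083.
Substituting: 0.11s − 1 = 0.083(s−2) = 0.083s − 0.166, so 0.027s = 0.834 and s = 30.8889.
Then α = 0.11×30.8889 = 3.40 and β = s−α = 27.49.

α = 3.40, β = 27.49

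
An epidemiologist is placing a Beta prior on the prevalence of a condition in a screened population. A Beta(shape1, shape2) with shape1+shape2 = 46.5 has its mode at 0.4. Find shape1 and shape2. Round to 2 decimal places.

shape1 = 18.80, shape2 = 27.70

For shape1,shape2>1 the mode is (shape1−1)/(shape1+shape2−2), so shape1 = mode·(κ−2)+1 = 0.4×44.5+1 = 18.80.
And shape2 = (1−mode)·(κ−2)+1 = 0.6×44.5+1 = 27.70.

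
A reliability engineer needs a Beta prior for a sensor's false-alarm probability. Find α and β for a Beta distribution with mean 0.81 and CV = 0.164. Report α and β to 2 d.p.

σ = CV·μ = 0.164×0.81 = 0.13284, so σ² = 0.017646.
s+1 = μ(1−μ)/σ² = 0.1539/0.017646 = 8.7213, so s = α+β = 7.7213.
α = μs = 6.25, β = (1−μ)s = 1.47.

α = 6.25, β = 1.47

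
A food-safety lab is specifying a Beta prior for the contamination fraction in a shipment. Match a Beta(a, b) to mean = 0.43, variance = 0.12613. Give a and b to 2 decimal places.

a = 0.41, b = 0.54

By moment matching, a+b = μ(1−μ)/σ² − 1 = (0.43·0.57)/0.12613 − 1 = 1.9432 − 1 = 0.9432.
Since a/(a+b) = μ, a = 0.43·0.9432 = 0.41 and b = 0.57·0.9432 = 0.54.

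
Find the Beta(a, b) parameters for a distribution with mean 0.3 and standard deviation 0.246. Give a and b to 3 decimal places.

a = 0.741, b = 1.729

σ² = 0.246² = 0.060516.
With s = a+b, Var = μ(1−μ)/(s+1), so s+1 = (0.3×0.7)/0.060516 = 3.4702 and s = 2.4702.
a = μs = 0.741, b = (1−μ)s = 1.729.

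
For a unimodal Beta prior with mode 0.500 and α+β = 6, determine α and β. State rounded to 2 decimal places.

For α,β>1 the mode is (α−1)/(α+β−2), so α = mode·(κ−2)+1 = 0.500×4+1 = 3.00.
And β = (1−mode)·(κ−2)+1 = 0.500×4+1 = 3.00.

α = 3.00, β = 3.00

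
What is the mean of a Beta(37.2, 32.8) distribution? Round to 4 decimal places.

0.5314

The Beta mean is α/(α+β) = 37.2/(37.2+32.8) = 0.5314.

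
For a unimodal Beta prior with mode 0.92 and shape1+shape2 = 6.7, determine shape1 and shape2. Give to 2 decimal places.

For shape1,shape2>1 the mode is (shape1−1)/(shape1+shape2−2), so shape1 = mode·(κ−2)+1 = 0.92×4.7+1 = 5.32.
And shape2 = (1−mode)·(κ−2)+1 = 0.08×4.7+1 = 1.38.

shape1 = 5.32, shape2 = 1.38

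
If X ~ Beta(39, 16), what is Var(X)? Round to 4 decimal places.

0.0037

μ = 39/55 = 0.709091; Var = μ(1−μ)/(α+β+1) = 0.2062810/56 = 0.0037.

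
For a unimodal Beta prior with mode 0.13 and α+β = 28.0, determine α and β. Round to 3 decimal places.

α = 4.380, β = 23.620

Mode = (α−1)/(κ−2) with κ = α+β, so α−1 = 0.13·26.0 = 3.380.
α = 4.380; β = κ − α = 23.620.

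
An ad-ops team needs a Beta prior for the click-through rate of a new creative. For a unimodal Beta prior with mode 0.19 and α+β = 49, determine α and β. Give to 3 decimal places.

α = 9.930, β = 39.070

Since the density peak of Beta(α,β) is at (α−1)/(α+β−2),
α = 1 + 0.19(49−2) = 9.930 and β = 49 − 9.930 = 39.070.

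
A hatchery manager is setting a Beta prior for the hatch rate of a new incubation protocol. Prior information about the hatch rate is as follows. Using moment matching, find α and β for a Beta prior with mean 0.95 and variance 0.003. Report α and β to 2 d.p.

α = 14.09, β = 0.74

By moment matching, α+β = μ(1−μ)/σ² − 1 = (0.95·0.05)/0.003 − 1 = 15.8333 − 1 = 14.8333.
Since α/(α+β) = μ, α = 0.95·14.8333 = 14.09 and β = 0.05·14.8333 = 0.74.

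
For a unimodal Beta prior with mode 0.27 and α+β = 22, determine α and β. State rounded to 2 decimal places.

α = 6.40, β = 15.60

Since the density peak of Beta(α,β) is at (α−1)/(α+β−2),
α = 1 + 0.27(22−2) = 6.40 and β = 22 − 6.40 = 15.60.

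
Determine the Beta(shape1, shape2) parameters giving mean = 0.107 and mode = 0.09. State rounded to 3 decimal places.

shape1 = 5.161, shape2 = 43.074

Let s = shape1+shape2. Mean gives shape1 = μs = 0.107s; mode gives (shape1−1)/(s−2) = 0.09.
Substituting: 0.107s − 1 = 0.09(s−2) = 0.09s − 0.18, so 0.017s = 0.82 and s = 48.2353.
Then shape1 = 0.107×48.2353 = 5.161 and shape2 = s−shape1 = 43.074.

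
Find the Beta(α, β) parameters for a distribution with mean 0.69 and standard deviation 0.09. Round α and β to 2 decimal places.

α = 17.53, β = 7.88

Variance = 0.09² = 0.0081. The moment-matching identity α+β = μ(1−μ)/Var − 1 gives
α+β = 0.2139/0.0081 − 1 = 25.4074, so α = μ·25.4074 = 17.53 and β = (1−μ)·25.4074 = 7.88.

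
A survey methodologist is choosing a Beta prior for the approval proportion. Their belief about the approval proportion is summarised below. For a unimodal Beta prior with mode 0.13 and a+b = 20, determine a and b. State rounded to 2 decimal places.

a = 3.34, b = 16.66

Mode = (a−1)/(κ−2) with κ = a+b, so a−1 = 0.13·18 = 2.34.
a = 3.34; b = κ − a = 16.66.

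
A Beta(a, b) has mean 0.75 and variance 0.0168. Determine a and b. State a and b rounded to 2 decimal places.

By moment matching, a+b = μ(1−μ)/σ² − 1 = (0.75·0.25)/0.0168 − 1 = 11.1607 − 1 = 10.1607.
Since a/(a+b) = μ, a = 0.75·10.1607 = 7.62 and b = 0.25·10.1607 = 2.54.

a = 7.62, b = 2.54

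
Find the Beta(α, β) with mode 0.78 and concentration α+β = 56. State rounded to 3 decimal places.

Mode = (α−1)/(κ−2) with κ = α+β, so α−1 = 0.78·54 = 42.120.
α = 43.120; β = κ − α = 12.880.

α = 43.120, β = 12.880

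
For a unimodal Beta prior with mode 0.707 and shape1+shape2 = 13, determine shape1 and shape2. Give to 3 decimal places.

shape1 = 8.777, shape2 = 4.223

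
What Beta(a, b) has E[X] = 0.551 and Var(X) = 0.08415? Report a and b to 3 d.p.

a = 1.069, b = 0.871

Let s = a+b. The Beta variance is μ(1−μ)/(s+1).
So s+1 = μ(1−μ)/σ² = (0.551×0.449)/0.08415 = 0.247399/0.08415 = 2.9400, giving s = 1.9400.
Then a = μs = 0.551×1.9400 = 1.069 and b = (1−μ)s = 0.449×1.9400 = 0.871.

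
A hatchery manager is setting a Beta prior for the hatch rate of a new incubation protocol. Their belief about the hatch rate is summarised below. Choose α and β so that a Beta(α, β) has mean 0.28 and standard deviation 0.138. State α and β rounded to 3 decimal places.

First σ² = 0.019044. Setting α = μn, β = (1−μ)n with n = α+β,
μ(1−μ)/(n+1) = 0.019044 ⇒ n+1 = 0.2016/0.019044 = 10.5860 ⇒ n = 9.5860.
Hence α = 0.28×9.5860 = 2.684, β = 0.72×9.5860 = 6.902.

α = 2.684, β = 6.902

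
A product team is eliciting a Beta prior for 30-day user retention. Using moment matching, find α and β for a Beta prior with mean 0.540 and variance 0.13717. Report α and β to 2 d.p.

α = 0.44, β = 0.37

Write ν = α+β; then α = μν and Var = μ(1−μ)/(ν+1).
ν = μ(1−μ)/Var − 1 = 0.248400/0.13717 − 1 = 0.8109.
α = 0.540·0.8109 = 0.44, β = 0.460·0.8109 = 0.37.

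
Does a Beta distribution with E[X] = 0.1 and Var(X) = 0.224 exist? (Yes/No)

No

A Beta with mean μ has variance μ(1−μ)/(α+β+1) < μ(1−μ).
Here μ(1−μ) = 0.1×0.9 = 0.09, and 0.224 ≥ 0.09.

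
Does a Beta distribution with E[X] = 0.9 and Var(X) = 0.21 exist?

No

The Beta variance bound is σ² < μ(1−μ).
Here μ(1−μ) = 0.9×0.1 = 0.09, and 0.21 ≥ 0.09.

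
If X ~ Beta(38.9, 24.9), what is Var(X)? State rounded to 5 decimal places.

Var = αβ/[(α+β)²(α+β+1)] = (38.9×24.9)/(63.8²×64.8) = 968.61/263764.512 = 0.00367.

0.00367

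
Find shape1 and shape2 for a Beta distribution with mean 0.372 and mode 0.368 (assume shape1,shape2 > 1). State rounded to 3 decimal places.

With s = shape1+shape2: μ = shape1/s and mode = (shape1−1)/(s−2). Eliminating shape1 = μs,
μs − 1 = m(s−2) ⇒ s(μ−m) = 1−2m ⇒ s = 0.264/0.004 = 66.0000.
So shape1 = μs = 24.552, shape2 = (1−μ)s = 41.448.

shape1 = 24.552, shape2 = 41.448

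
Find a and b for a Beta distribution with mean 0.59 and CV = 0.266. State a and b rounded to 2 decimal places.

a = 5.20, b = 3.62

Var = (CV·μ)² = (0.266×0.59)² = 0.024630.
a+b = μ(1−μ)/Var − 1 = 0.2419/0.024630 − 1 = 8.8213.
Thus a = 0.59·8.8213 = 5.20 and b = 0.41·8.8213 = 3.62.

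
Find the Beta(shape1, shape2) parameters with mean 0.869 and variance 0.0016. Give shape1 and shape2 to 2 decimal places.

Let s = shape1+shape2. The Beta variance is μ(1−μ)/(s+1).
So s+1 = μ(1−μ)/σ² = (0.869×0.131)/0.0016 = 0.113839/0.0016 = 71.1494, giving s = 70.1494.
Then shape1 = μs = 0.869×70.1494 = 60.96 and shape2 = (1−μ)s = 0.131×70.1494 = 9.19.

shape1 = 60.96, shape2 = 9.19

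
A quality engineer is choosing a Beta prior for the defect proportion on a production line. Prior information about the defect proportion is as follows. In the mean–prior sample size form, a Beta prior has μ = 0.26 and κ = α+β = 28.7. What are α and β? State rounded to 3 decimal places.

α = 7.462, β = 21.238

α = μκ = 0.26×28.7 = 7.462 and β = (1−μ)κ = 0.74×28.7 = 21.238.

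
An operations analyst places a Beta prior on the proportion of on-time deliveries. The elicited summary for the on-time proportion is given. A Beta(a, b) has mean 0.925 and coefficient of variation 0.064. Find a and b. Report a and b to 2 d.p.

a = 17.39, b = 1.41

σ = CV·μ = 0.064×0.925 = 0.05920, so σ² = 0.003505.
s+1 = μ(1−μ)/σ² = 0.069375/0.003505 = 19.7952, so s = a+b = 18.7952.
a = μs = 17.39, b = (1−μ)s = 1.41.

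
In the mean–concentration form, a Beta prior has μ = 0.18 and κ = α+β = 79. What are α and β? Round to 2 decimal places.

α = 14.22, β = 64.78

Split κ in proportion μ : (1−μ): α = 0.18·79 = 14.22, β = 79 − 14.22 = 64.78.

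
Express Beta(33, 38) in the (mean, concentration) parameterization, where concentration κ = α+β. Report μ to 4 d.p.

κ = α+β = 33+38 = 71; μ = α/κ = 33/71 = 0.4648.

μ = 0.4648, κ = 71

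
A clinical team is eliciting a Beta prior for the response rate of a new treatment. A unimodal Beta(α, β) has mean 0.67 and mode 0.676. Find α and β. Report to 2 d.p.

α = 39.31, β = 19.36

Let s = α+β. Mean gives α = μs = 0.67s; mode gives (α−1)/(s−2) = 0.676.
Substituting: 0.67s − 1 = 0.676(s−2) = 0.676s − 1.352, so -0.006s = -0.352 and s = 58.6667.
Then α = 0.67×58.6667 = 39.31 and β = s−α = 19.36.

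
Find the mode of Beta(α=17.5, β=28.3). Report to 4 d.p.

0.3767

With α,β > 1, mode = (α−1)/(α+β−2) = 16.5/43.8 = 0.3767.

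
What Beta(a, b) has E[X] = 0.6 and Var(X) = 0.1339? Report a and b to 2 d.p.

Write ν = a+b; then a = μν and Var = μ(1−μ)/(ν+1).
ν = μ(1−μ)/Var − 1 = 0.24/0.1339 − 1 = 0.7924.
a = 0.6·0.7924 = 0.48, b = 0.4·0.7924 = 0.32.

a = 0.48, b = 0.32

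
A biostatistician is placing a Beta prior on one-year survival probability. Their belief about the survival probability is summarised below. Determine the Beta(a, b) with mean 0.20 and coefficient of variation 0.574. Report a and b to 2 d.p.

a = 2.23, b = 8.91

Var = (CV·μ)² = (0.574×0.20)² = 0.013179.
a+b = μ(1−μ)/Var − 1 = 0.1600/0.013179 − 1 = 11.1405.
Thus a = 0.20·11.1405 = 2.23 and b = 0.80·11.1405 = 8.91.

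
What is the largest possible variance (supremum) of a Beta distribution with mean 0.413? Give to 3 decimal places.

Var = μ(1−μ)/(α+β+1), which approaches μ(1−μ) as α+β → 0.
So the supremum is μ(1−μ) = 0.413×0.587 = 0.242.

0.242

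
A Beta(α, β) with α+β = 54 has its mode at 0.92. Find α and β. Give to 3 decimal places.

α = 48.840, β = 5.160

Since the density peak of Beta(α,β) is at (α−1)/(α+β−2),
α = 1 + 0.92(54−2) = 48.840 and β = 54 − 48.840 = 5.160.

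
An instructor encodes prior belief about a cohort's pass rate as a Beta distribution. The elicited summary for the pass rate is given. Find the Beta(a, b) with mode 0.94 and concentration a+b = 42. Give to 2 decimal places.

a = 38.60, b = 3.40

Since the density peak of Beta(a,b) is at (a−1)/(a+b−2),
a = 1 + 0.94(42−2) = 38.60 and b = 42 − 38.60 = 3.40.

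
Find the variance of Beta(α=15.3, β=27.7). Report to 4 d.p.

Var = αβ/[(α+β)²(α+β+1)] = (15.3×27.7)/(43.0²×44.0) = 423.81/81356.000 = 0.0052.

0.0052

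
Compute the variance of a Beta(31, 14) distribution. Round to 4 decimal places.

0.0047

Var = αβ/[(α+β)²(α+β+1)] = (31×14)/(45²×46) = 434/93150 = 0.0047.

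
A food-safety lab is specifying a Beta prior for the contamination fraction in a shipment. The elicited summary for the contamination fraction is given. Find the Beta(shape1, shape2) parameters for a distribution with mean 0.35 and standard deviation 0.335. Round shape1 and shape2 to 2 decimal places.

σ² = 0.335² = 0.112225.
With s = shape1+shape2, Var = μ(1−μ)/(s+1), so s+1 = (0.35×0.65)/0.112225 = 2.0272 and s = 1.0272.
shape1 = μs = 0.36, shape2 = (1−μ)s = 0.67.

shape1 = 0.36, shape2 = 0.67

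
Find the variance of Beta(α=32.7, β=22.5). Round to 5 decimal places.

μ = 32.7/55.2 = 0.592391; Var = μ(1−μ)/(α+β+1) = 0.2414638/56.2 = 0.00430.

0.00430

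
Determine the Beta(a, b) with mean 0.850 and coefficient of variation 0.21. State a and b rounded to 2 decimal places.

a = 2.55, b = 0.45

Var = (CV·μ)² = (0.21×0.850)² = 0.031862.
a+b = μ(1−μ)/Var − 1 = 0.127500/0.031862 − 1 = 3.0016.
Thus a = 0.850·3.0016 = 2.55 and b = 0.150·3.0016 = 0.45.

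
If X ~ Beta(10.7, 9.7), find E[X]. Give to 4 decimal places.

The Beta mean is α/(α+β) = 10.7/(10.7+9.7) = 0.5245.

0.5245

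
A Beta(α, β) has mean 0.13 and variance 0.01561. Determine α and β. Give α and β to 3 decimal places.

α = 0.812, β = 5.433

Let s = α+β. The Beta variance is μ(1−μ)/(s+1).
So s+1 = μ(1−μ)/σ² = (0.13×0.87)/0.01561 = 0.1131/0.01561 = 7.2454, giving s = 6.2454.
Then α = μs = 0.13×6.2454 = 0.812 and β = (1−μ)s = 0.87×6.2454 = 5.433.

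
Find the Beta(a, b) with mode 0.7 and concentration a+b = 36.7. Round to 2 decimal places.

Since the density peak of Beta(a,b) is at (a−1)/(a+b−2),
a = 1 + 0.7(36.7−2) = 25.29 and b = 36.7 − 25.29 = 11.41.

a = 25.29, b = 11.41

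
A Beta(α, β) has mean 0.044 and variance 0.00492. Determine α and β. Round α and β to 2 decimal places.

α = 0.33, β = 7.22

By moment matching, α+β = μ(1−μ)/σ² − 1 = (0.044·0.956)/0.00492 − 1 = 8.5496 − 1 = 7.5496.
Since α/(α+β) = μ, α = 0.044·7.5496 = 0.33 and β = 0.956·7.5496 = 7.22.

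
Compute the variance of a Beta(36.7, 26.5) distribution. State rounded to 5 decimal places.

0.00379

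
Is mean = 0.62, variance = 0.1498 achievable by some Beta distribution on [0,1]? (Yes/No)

Yes

The Beta variance bound is σ² < μ(1−μ).
Here μ(1−μ) = 0.62×0.38 = 0.2356, and 0.1498 < 0.2356.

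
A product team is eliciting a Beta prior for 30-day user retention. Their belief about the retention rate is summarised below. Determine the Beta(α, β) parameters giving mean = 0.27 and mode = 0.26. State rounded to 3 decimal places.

α = 12.960, β = 35.040

With s = α+β: μ = α/s and mode = (α−1)/(s−2). Eliminating α = μs,
μs − 1 = m(s−2) ⇒ s(μ−m) = 1−2m ⇒ s = 0.48/0.01 = 48.0000.
So α = μs = 12.960, β = (1−μ)s = 35.040.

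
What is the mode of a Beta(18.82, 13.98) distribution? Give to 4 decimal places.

0.5786

With α,β > 1, mode = (α−1)/(α+β−2) = 17.82/30.80 = 0.5786.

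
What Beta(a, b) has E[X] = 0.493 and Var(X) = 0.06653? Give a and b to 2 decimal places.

By moment matching, a+b = μ(1−μ)/σ² − 1 = (0.493·0.507)/0.06653 − 1 = 3.7570 − 1 = 2.7570.
Since a/(a+b) = μ, a = 0.493·2.7570 = 1.36 and b = 0.507·2.7570 = 1.40.

a = 1.36, b = 1.40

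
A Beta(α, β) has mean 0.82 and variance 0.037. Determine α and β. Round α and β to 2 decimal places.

Let s = α+β. The Beta variance is μ(1−μ)/(s+1).
So s+1 = μ(1−μ)/σ² = (0.82×0.18)/0.037 = 0.1476/0.037 = 3.9892, giving s = 2.9892.
Then α = μs = 0.82×2.9892 = 2.45 and β = (1−μ)s = 0.18×2.9892 = 0.54.

α = 2.45, β = 0.54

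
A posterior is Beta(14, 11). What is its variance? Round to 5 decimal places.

0.00948

μ = 14/25 = 0.560000; Var = μ(1−μ)/(α+β+1) = 0.2464000/26 = 0.00948.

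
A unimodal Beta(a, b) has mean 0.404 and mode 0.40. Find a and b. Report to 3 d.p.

With s = a+b: μ = a/s and mode = (a−1)/(s−2). Eliminating a = μs,
μs − 1 = m(s−2) ⇒ s(μ−m) = 1−2m ⇒ s = 0.20/0.004 = 50.0000.
So a = μs = 20.200, b = (1−μ)s = 29.800.

a = 20.200, b = 29.800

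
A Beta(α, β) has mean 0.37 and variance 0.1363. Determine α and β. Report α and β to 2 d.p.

Let s = α+β. The Beta variance is μ(1−μ)/(s+1).
So s+1 = μ(1−μ)/σ² = (0.37×0.63)/0.1363 = 0.2331/0.1363 = 1.7102, giving s = 0.7102.
Then α = μs = 0.37×0.7102 = 0.26 and β = (1−μ)s = 0.63×0.7102 = 0.45.

α = 0.26, β = 0.45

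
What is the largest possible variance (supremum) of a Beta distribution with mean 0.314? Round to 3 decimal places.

0.215

Var = μ(1−μ)/(α+β+1), which approaches μ(1−μ) as α+β → 0.
So the supremum is μ(1−μ) = 0.314×0.686 = 0.215.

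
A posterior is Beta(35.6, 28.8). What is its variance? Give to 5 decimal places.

Var = αβ/[(α+β)²(α+β+1)] = (35.6×28.8)/(64.4²×65.4) = 1025.28/271237.344 = 0.00378.

0.00378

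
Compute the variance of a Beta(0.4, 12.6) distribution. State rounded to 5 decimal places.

0.00213

Var = αβ/[(α+β)²(α+β+1)] = (0.4×12.6)/(13.0²×14.0) = 5.04/2366.000 = 0.00213.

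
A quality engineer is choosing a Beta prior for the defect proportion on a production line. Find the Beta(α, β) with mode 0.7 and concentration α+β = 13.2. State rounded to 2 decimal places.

Mode = (α−1)/(κ−2) with κ = α+β, so α−1 = 0.7·11.2 = 7.84.
α = 8.84; β = κ − α = 4.36.

α = 8.84, β = 4.36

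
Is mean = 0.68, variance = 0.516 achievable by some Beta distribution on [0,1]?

The Beta variance bound is σ² < μ(1−μ).
Here μ(1−μ) = 0.68×0.32 = 0.2176, and 0.516 ≥ 0.2176.

No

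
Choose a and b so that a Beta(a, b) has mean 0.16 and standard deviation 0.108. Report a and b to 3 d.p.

Variance = 0.108² = 0.011664. The moment-matching identity a+b = μ(1−μ)/Var − 1 gives
a+b = 0.1344/0.011664 − 1 = 10.5226, so a = μ·10.5226 = 1.684 and b = (1−μ)·10.5226 = 8.839.

a = 1.684, b = 8.839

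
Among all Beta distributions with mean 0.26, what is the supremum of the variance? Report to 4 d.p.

0.1924

For fixed mean μ the Beta variance is μ(1−μ)/(α+β+1), increasing as α+β decreases.
Its least upper bound (not attained) is μ(1−μ) = 0.26·0.74 = 0.1924.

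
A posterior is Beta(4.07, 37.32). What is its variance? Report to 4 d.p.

0.0021

Var = αβ/[(α+β)²(α+β+1)] = (4.07×37.32)/(41.39²×42.39) = 151.8924/72619.669719 = 0.0021.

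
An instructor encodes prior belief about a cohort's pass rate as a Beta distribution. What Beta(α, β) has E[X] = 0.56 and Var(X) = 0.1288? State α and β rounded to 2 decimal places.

α = 0.51, β = 0.40

Let s = α+β. The Beta variance is μ(1−μ)/(s+1).
So s+1 = μ(1−μ)/σ² = (0.56×0.44)/0.1288 = 0.2464/0.1288 = 1.9130, giving s = 0.9130.
Then α = μs = 0.56×0.9130 = 0.51 and β = (1−μ)s = 0.44×0.9130 = 0.40.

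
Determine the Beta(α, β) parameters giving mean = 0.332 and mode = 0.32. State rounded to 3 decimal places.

With s = α+β: μ = α/s and mode = (α−1)/(s−2). Eliminating α = μs,
μs − 1 = m(s−2) ⇒ s(μ−m) = 1−2m ⇒ s = 0.36/0.012 = 30.0000.
So α = μs = 9.960, β = (1−μ)s = 20.040.

α = 9.960, β = 20.040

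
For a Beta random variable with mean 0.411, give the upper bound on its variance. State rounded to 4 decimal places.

Var = μ(1−μ)/(α+β+1), which approaches μ(1−μ) as α+β → 0.
So the supremum is μ(1−μ) = 0.411×0.589 = 0.2421.

0.2421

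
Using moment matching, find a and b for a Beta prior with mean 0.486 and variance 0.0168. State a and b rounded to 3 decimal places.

By moment matching, a+b = μ(1−μ)/σ² − 1 = (0.486·0.514)/0.0168 − 1 = 14.8693 − 1 = 13.8693.
Since a/(a+b) = μ, a = 0.486·13.8693 = 6.740 and b = 0.514·13.8693 = 7.129.

a = 6.740, b = 7.129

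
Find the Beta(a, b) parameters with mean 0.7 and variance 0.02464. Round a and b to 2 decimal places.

Let s = a+b. The Beta variance is μ(1−μ)/(s+1).
So s+1 = μ(1−μ)/σ² = (0.7×0.3)/0.02464 = 0.21/0.02464 = 8.5227, giving s = 7.5227.
Then a = μs = 0.7×7.5227 = 5.27 and b = (1−μ)s = 0.3×7.5227 = 2.26.

a = 5.27, b = 2.26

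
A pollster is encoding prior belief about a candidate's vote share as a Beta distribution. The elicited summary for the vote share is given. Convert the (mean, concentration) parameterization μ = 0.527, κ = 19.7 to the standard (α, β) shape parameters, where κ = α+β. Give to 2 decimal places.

α = 10.38, β = 9.32

Split κ in proportion μ : (1−μ): α = 0.527·19.7 = 10.38, β = 19.7 − 10.38 = 9.32.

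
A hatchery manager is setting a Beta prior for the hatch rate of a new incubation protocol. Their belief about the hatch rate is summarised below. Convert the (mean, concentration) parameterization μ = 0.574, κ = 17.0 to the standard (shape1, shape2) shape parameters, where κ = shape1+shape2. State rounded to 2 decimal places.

shape1 = 9.76, shape2 = 7.24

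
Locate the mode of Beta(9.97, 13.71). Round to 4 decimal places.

With α,β > 1, mode = (α−1)/(α+β−2) = 8.97/21.68 = 0.4137.

0.4137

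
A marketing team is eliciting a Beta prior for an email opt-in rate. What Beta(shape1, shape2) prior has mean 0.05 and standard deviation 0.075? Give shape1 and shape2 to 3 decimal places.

shape1 = 0.372, shape2 = 7.072

σ² = 0.075² = 0.005625.
With s = shape1+shape2, Var = μ(1−μ)/(s+1), so s+1 = (0.05×0.95)/0.005625 = 8.4444 and s = 7.4444.
shape1 = μs = 0.372, shape2 = (1−μ)s = 7.072.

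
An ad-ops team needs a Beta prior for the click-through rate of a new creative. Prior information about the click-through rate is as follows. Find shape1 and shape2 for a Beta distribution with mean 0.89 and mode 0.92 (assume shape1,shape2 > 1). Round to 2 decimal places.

With s = shape1+shape2: μ = shape1/s and mode = (shape1−1)/(s−2). Eliminating shape1 = μs,
μs − 1 = m(s−2) ⇒ s(μ−m) = 1−2m ⇒ s = -0.84/-0.03 = 28.0000.
So shape1 = μs = 24.92, shape2 = (1−μ)s = 3.08.

shape1 = 24.92, shape2 = 3.08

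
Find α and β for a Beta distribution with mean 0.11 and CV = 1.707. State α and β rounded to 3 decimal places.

α = 0.195, β = 1.581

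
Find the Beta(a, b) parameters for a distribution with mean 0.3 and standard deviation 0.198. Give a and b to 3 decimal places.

σ² = 0.198² = 0.039204.
With s = a+b, Var = μ(1−μ)/(s+1), so s+1 = (0.3×0.7)/0.039204 = 5.3566 and s = 4.3566.
a = μs = 1.307, b = (1−μ)s = 3.050.

a = 1.307, b = 3.050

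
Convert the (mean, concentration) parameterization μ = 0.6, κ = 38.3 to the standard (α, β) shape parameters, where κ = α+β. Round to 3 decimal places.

α = μκ = 0.6×38.3 = 22.980 and β = (1−μ)κ = 0.4×38.3 = 15.320.

α = 22.980, β = 15.320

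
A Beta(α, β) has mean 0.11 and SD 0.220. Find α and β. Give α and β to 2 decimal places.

First σ² = 0.048400. Setting α = μn, β = (1−μ)n with n = α+β,
μ(1−μ)/(n+1) = 0.048400 ⇒ n+1 = 0.0979/0.048400 = 2.0227 ⇒ n = 1.0227.
Hence α = 0.11×1.0227 = 0.11, β = 0.89×1.0227 = 0.91.

α = 0.11, β = 0.91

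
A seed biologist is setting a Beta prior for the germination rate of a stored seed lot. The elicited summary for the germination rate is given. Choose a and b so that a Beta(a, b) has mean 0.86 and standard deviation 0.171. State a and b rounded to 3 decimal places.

a = 2.681, b = 0.436

σ² = 0.171² = 0.029241.
With s = a+b, Var = μ(1−μ)/(s+1), so s+1 = (0.86×0.14)/0.029241 = 4.1175 and s = 3.1175.
a = μs = 2.681, b = (1−μ)s = 0.436.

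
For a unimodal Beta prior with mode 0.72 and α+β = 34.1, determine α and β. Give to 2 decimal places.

α = 24.11, β = 9.99

Mode = (α−1)/(κ−2) with κ = α+β, so α−1 = 0.72·32.1 = 23.11.
α = 24.11; β = κ − α = 9.99.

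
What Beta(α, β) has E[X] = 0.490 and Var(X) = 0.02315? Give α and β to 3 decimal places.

α = 4.799, β = 4.995

Write ν = α+β; then α = μν and Var = μ(1−μ)/(ν+1).
ν = μ(1−μ)/Var − 1 = 0.249900/0.02315 − 1 = 9.7948.
α = 0.490·9.7948 = 4.799, β = 0.510·9.7948 = 4.995.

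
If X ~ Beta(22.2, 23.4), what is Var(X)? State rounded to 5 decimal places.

0.00536

Var = αβ/[(α+β)²(α+β+1)] = (22.2×23.4)/(45.6²×46.6) = 519.48/96898.176 = 0.00536.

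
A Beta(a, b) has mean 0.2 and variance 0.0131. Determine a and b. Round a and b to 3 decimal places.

Let s = a+b. The Beta variance is μ(1−μ)/(s+1).
So s+1 = μ(1−μ)/σ² = (0.2×0.8)/0.0131 = 0.16/0.0131 = 12.2137, giving s = 11.2137.
Then a = μs = 0.2×11.2137 = 2.243 and b = (1−μ)s = 0.8×11.2137 = 8.971.

a = 2.243, b = 8.971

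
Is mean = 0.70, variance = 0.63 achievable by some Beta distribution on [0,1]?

The Beta variance bound is σ² < μ(1−μ).
Here μ(1−μ) = 0.70×0.30 = 0.2100, and 0.63 ≥ 0.2100.

No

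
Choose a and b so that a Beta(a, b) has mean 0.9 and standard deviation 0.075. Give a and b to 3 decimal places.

σ² = 0.075² = 0.005625.
With s = a+b, Var = μ(1−μ)/(s+1), so s+1 = (0.9×0.1)/0.005625 = 16.0000 and s = 15.0000.
a = μs = 13.500, b = (1−μ)s = 1.500.

a = 13.500, b = 1.500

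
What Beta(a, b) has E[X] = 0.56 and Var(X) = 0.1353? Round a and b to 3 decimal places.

By moment matching, a+b = μ(1−μ)/σ² − 1 = (0.56·0.44)/0.1353 − 1 = 1.8211 − 1 = 0.8211.
Since a/(a+b) = μ, a = 0.56·0.8211 = 0.460 and b = 0.44·0.8211 = 0.361.

a = 0.460, b = 0.361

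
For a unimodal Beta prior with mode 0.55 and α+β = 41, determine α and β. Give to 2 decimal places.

α = 22.45, β = 18.55

For α,β>1 the mode is (α−1)/(α+β−2), so α = mode·(κ−2)+1 = 0.55×39+1 = 22.45.
And β = (1−mode)·(κ−2)+1 = 0.45×39+1 = 18.55.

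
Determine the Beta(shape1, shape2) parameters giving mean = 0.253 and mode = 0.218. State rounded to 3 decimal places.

shape1 = 4.077, shape2 = 12.037

With s = shape1+shape2: μ = shape1/s and mode = (shape1−1)/(s−2). Eliminating shape1 = μs,
μs − 1 = m(s−2) ⇒ s(μ−m) = 1−2m ⇒ s = 0.564/0.035 = 16.1143.
So shape1 = μs = 4.077, shape2 = (1−μ)s = 12.037.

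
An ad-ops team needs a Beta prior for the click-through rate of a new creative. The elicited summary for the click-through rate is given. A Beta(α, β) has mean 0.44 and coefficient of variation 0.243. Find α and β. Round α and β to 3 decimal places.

Var = (CV·μ)² = (0.243×0.44)² = 0.011432.
α+β = μ(1−μ)/Var − 1 = 0.2464/0.011432 − 1 = 20.5537.
Thus α = 0.44·20.5537 = 9.044 and β = 0.56·20.5537 = 11.510.

α = 9.044, β = 11.510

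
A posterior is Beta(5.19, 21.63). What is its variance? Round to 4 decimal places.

Var = αβ/[(α+β)²(α+β+1)] = (5.19×21.63)/(26.82²×27.82) = 112.2597/20011.270968 = 0.0056.

0.0056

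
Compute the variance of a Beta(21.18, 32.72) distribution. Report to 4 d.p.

0.0043

Var = αβ/[(α+β)²(α+β+1)] = (21.18×32.72)/(53.90²×54.90) = 693.0096/159496.029000 = 0.0043.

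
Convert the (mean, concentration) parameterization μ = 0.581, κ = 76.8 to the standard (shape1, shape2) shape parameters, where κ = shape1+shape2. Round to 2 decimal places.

Split κ in proportion μ : (1−μ): shape1 = 0.581·76.8 = 44.62, shape2 = 76.8 − 44.62 = 32.18.

shape1 = 44.62, shape2 = 32.18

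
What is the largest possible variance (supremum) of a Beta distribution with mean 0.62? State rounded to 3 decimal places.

0.236

Var = μ(1−μ)/(α+β+1), which approaches μ(1−μ) as α+β → 0.
So the supremum is μ(1−μ) = 0.62×0.38 = 0.236.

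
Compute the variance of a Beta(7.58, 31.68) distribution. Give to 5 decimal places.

0.00387

α+β = 39.26 and αβ = 240.1344, so Var = αβ/[(α+β)²(α+β+1)] = 240.1344/62054.654376 = 0.00387.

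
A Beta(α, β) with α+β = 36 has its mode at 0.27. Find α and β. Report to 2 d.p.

Since the density peak of Beta(α,β) is at (α−1)/(α+β−2),
α = 1 + 0.27(36−2) = 10.18 and β = 36 − 10.18 = 25.82.

α = 10.18, β = 25.82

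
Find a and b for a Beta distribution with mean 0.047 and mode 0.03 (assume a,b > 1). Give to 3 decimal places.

a = 2.599, b = 52.695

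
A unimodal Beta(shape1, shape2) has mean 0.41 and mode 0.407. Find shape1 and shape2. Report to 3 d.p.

shape1 = 25.420, shape2 = 36.580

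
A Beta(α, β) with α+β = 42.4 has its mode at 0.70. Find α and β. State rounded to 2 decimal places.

α = 29.28, β = 13.12

For α,β>1 the mode is (α−1)/(α+β−2), so α = mode·(κ−2)+1 = 0.70×40.4+1 = 29.28.
And β = (1−mode)·(κ−2)+1 = 0.30×40.4+1 = 13.12.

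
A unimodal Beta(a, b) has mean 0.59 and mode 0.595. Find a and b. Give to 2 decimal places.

a = 22.42, b = 15.58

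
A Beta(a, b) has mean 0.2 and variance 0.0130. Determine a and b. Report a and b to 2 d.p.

By moment matching, a+b = μ(1−μ)/σ² − 1 = (0.2·0.8)/0.0130 − 1 = 12.3077 − 1 = 11.3077.
Since a/(a+b) = μ, a = 0.2·11.3077 = 2.26 and b = 0.8·11.3077 = 9.05.

a = 2.26, b = 9.05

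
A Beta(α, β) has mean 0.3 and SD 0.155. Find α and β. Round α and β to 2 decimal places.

First σ² = 0.024025. Setting α = μn, β = (1−μ)n with n = α+β,
μ(1−μ)/(n+1) = 0.024025 ⇒ n+1 = 0.21/0.024025 = 8.7409 ⇒ n = 7.7409.
Hence α = 0.3×7.7409 = 2.32, β = 0.7×7.7409 = 5.42.

α = 2.32, β = 5.42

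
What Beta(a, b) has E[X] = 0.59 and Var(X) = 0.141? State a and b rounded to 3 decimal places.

Let s = a+b. The Beta variance is μ(1−μ)/(s+1).
So s+1 = μ(1−μ)/σ² = (0.59×0.41)/0.141 = 0.2419/0.141 = 1.7156, giving s = 0.7156.
Then a = μs = 0.59×0.7156 = 0.422 and b = (1−μ)s = 0.41×0.7156 = 0.293.

a = 0.422, b = 0.293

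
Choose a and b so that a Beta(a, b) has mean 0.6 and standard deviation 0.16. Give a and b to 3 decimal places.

a = 5.025, b = 3.350

First σ² = 0.0256. Setting a = μn, b = (1−μ)n with n = a+b,
μ(1−μ)/(n+1) = 0.0256 ⇒ n+1 = 0.24/0.0256 = 9.3750 ⇒ n = 8.3750.
Hence a = 0.6×8.3750 = 5.025, b = 0.4×8.3750 = 3.350.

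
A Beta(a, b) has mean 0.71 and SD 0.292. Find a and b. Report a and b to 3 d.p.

Variance = 0.292² = 0.085264. The moment-matching identity a+b = μ(1−μ)/Var − 1 gives
a+b = 0.2059/0.085264 − 1 = 1.4149, so a = μ·1.4149 = 1.005 and b = (1−μ)·1.4149 = 0.410.

a = 1.005, b = 0.410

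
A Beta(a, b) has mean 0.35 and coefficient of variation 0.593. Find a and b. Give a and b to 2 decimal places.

a = 1.50, b = 2.78

Var = (CV·μ)² = (0.593×0.35)² = 0.043077.
a+b = μ(1−μ)/Var − 1 = 0.2275/0.043077 − 1 = 4.2812.
Thus a = 0.35·4.2812 = 1.50 and b = 0.65·4.2812 = 2.78.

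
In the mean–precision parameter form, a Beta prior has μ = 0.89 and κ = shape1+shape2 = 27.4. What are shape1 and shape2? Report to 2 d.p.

Split κ in proportion μ : (1−μ): shape1 = 0.89·27.4 = 24.39, shape2 = 27.4 − 24.39 = 3.01.

shape1 = 24.39, shape2 = 3.01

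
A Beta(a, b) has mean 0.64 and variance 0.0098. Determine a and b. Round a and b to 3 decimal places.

Write ν = a+b; then a = μν and Var = μ(1−μ)/(ν+1).
ν = μ(1−μ)/Var − 1 = 0.2304/0.0098 − 1 = 22.5102.
a = 0.64·22.5102 = 14.407, b = 0.36·22.5102 = 8.104.

a = 14.407, b = 8.104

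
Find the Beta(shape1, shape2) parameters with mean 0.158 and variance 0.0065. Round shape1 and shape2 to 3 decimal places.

shape1 = 3.076, shape2 = 16.391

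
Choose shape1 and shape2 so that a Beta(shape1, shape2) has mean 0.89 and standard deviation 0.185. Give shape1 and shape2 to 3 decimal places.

shape1 = 1.656, shape2 = 0.205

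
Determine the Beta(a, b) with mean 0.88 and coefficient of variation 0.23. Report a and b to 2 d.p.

σ = CV·μ = 0.23×0.88 = 0.20240, so σ² = 0.040966.
s+1 = μ(1−μ)/σ² = 0.1056/0.040966 = 2.5778, so s = a+b = 1.5778.
a = μs = 1.39, b = (1−μ)s = 0.19.

a = 1.39, b = 0.19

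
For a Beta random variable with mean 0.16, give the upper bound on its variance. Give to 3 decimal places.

For fixed mean μ the Beta variance is μ(1−μ)/(α+β+1), increasing as α+β decreases.
Its least upper bound (not attained) is μ(1−μ) = 0.16·0.84 = 0.134.

0.134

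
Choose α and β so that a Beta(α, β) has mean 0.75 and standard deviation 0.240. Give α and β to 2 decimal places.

σ² = 0.240² = 0.057600.
With s = α+β, Var = μ(1−μ)/(s+1), so s+1 = (0.75×0.25)/0.057600 = 3.2552 and s = 2.2552.
α = μs = 1.69, β = (1−μ)s = 0.56.

α = 1.69, β = 0.56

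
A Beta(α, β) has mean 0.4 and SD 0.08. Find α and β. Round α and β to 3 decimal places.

σ² = 0.08² = 0.0064.
With s = α+β, Var = μ(1−μ)/(s+1), so s+1 = (0.4×0.6)/0.0064 = 37.5000 and s = 36.5000.
α = μs = 14.600, β = (1−μ)s = 21.900.

α = 14.600, β = 21.900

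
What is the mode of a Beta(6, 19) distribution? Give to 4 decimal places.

With α,β > 1, mode = (α−1)/(α+β−2) = 5/23 = 0.2174.

0.2174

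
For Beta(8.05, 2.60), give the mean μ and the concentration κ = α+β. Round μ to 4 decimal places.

μ = 0.7559, κ = 10.65

κ = α+β = 8.05+2.60 = 10.65; μ = α/κ = 8.05/10.65 = 0.7559.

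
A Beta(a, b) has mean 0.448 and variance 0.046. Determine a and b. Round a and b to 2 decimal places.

a = 1.96, b = 2.42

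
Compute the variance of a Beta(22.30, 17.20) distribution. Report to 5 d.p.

0.00607

α+β = 39.50 and αβ = 383.5600, so Var = αβ/[(α+β)²(α+β+1)] = 383.5600/63190.125000 = 0.00607.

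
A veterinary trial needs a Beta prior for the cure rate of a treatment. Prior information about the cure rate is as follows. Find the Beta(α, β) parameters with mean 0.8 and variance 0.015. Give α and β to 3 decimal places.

α = 7.733, β = 1.933

By moment matching, α+β = μ(1−μ)/σ² − 1 = (0.8·0.2)/0.015 − 1 = 10.6667 − 1 = 9.6667.
Since α/(α+β) = μ, α = 0.8·9.6667 = 7.733 and β = 0.2·9.6667 = 1.933.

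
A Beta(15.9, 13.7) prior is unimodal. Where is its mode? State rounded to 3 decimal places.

With α,β > 1, mode = (α−1)/(α+β−2) = 14.9/27.6 = 0.540.

0.540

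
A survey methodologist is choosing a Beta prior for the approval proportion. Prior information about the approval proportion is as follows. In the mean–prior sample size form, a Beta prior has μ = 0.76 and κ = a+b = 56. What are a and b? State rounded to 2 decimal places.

a = μκ = 0.76×56 = 42.56 and b = (1−μ)κ = 0.24×56 = 13.44.

a = 42.56, b = 13.44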